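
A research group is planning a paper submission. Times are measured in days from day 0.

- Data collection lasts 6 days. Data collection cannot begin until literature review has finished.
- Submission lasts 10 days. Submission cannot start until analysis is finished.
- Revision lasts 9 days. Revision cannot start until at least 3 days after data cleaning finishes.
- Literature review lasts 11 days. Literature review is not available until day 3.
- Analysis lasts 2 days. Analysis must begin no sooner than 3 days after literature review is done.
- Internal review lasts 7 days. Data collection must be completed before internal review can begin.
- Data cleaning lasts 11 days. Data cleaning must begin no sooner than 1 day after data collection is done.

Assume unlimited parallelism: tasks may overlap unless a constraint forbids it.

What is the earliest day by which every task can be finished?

44

Literature review waits on its own release at day 3, so it starts at day 3 and finishes at 3 + 11 = day 14.
Analysis cannot begin until literature review (finishes day 14, plus 3-day gap → day 17). It runs from day 17 to 17 + 2 = day 19.
After analysis (finishes day 19), submission can start at day 19 and finishes at day 29.
After literature review (finishes day 14), data collection can start at day 14 and finishes at day 20.
Internal review waits on data collection (finishes day 20), so it starts at day 20 and finishes at 20 + 7 = day 27.
Data cleaning waits on data collection (finishes day 20, plus 1-day gap → day 21), so it starts at day 21 and finishes at 21 + 11 = day 32.
After data cleaning (finishes day 32, plus 3-day gap → day 35), revision can start at day 35 and finishes at day 44.
All tasks are finished once the last one completes. Finish times: Literature review at 14, Data collection at 20, Data cleaning at 32, Analysis at 19, Internal review at 27, Revision at 44, Submission at 29. The latest is day 44.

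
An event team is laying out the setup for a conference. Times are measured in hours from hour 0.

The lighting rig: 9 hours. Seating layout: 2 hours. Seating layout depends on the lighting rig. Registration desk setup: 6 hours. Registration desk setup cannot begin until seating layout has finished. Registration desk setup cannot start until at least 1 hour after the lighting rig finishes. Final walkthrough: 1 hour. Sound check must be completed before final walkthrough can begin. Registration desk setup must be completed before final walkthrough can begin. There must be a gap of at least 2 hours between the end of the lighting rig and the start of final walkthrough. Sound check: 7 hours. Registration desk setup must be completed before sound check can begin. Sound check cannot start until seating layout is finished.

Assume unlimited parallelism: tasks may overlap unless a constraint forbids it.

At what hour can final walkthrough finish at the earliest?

Nothing blocks the lighting rig, so it runs from hour 0 to hour 9.
After the lighting rig (finishes hour 9), seating layout can start at hour 9 and finishes at hour 11.
For registration desk setup: seating layout (finishes hour 11); the lighting rig (finishes hour 9, plus 1-hour gap → hour 10). Taking the maximum gives a start of hour 11, and it finishes at 11 + 6 = hour 17.
Sound check needs all of registration desk setup (finishes hour 17); seating layout (finishes hour 11). That puts its earliest start at hour 17; it finishes at 17 + 7 = hour 24.
Final walkthrough needs all of sound check (finishes hour 24); registration desk setup (finishes hour 17); the lighting rig (finishes hour 9, plus 2-hour gap → hour 11). That puts its earliest start at hour 24; it finishes at 24 + 1 = hour 25.

25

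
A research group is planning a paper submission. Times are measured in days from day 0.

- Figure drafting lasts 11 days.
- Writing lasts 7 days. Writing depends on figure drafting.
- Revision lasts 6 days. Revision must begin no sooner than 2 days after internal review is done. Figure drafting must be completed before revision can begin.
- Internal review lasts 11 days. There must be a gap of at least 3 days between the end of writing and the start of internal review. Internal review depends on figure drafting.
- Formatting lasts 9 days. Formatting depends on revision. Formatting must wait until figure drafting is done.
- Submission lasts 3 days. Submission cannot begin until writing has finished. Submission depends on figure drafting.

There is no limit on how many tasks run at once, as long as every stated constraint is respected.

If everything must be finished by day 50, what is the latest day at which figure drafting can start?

1

Formatting must finish by day 50; it takes 9 days, so it must start by 50 − 9 = day 41.
Revision has to be done before formatting (must start by day 41). That means finishing by day 41, i.e. starting by 41 − 6 = day 35.
Internal review must finish before revision (must start by day 35, minus 2-day gap → day 33). With an 11-day duration, internal review must start by 33 − 11 = day 22.
Submission must finish by day 50; it takes 3 days, so it must start by 50 − 3 = day 47.
For writing: internal review (must start by day 22, minus 3-day gap → day 19); submission (must start by day 47). The most restrictive is day 19; with a 7-day duration, writing must start by day 12.
Figure drafting must finish in time for writing (must start by day 12); internal review (must start by day 22); revision (must start by day 35); formatting (must start by day 41); submission (must start by day 47). The tightest is day 12, so figure drafting must start by 12 − 11 = day 1.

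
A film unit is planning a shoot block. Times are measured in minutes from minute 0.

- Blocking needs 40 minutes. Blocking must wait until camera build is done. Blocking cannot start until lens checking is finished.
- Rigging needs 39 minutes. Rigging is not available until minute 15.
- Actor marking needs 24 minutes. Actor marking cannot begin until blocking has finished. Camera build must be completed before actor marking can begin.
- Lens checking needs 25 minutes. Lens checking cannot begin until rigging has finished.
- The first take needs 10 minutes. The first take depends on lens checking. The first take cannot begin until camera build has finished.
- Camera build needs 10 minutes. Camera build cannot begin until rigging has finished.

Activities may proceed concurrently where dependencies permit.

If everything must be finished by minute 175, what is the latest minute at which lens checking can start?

86

Actor marking must finish by minute 175; it takes 24 minutes, so it must start by 175 − 24 = minute 151.
Since actor marking (must start by minute 151) depends on it, blocking must finish by minute 151. Backing off its 40-minute duration gives a latest start of minute 111.
The first take must finish by minute 175; it takes 10 minutes, so it must start by 175 − 10 = minute 165.
Lens checking feeds blocking (must start by minute 111); the first take (must start by minute 165). Taking the minimum, lens checking must finish by minute 111 and start by 111 − 25 = minute 86.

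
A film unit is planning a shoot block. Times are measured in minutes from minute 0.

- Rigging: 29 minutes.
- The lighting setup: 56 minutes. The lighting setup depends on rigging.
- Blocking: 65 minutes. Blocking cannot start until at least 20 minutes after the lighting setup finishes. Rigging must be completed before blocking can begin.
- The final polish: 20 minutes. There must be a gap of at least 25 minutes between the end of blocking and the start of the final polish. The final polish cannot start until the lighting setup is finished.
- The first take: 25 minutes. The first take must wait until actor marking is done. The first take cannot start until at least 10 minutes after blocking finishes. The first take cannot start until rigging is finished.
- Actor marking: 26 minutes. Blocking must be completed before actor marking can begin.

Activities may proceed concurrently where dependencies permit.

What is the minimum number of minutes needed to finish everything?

Nothing blocks rigging, so it runs from minute 0 to minute 29.
After rigging (finishes minute 29), the lighting setup can start at minute 29 and finishes at minute 85.
Blocking needs all of the lighting setup (finishes minute 85, plus 20-minute gap → minute 105); rigging (finishes minute 29). That puts its earliest start at minute 105; it finishes at 105 + 65 = minute 170.
The final polish cannot start until blocking (finishes minute 170, plus 25-minute gap → minute 195); the lighting setup (finishes minute 85). The controlling bound is minute 195, so the final polish finishes at 195 + 20 = minute 215.
Actor marking waits on blocking (finishes minute 170), so it starts at minute 170 and finishes at 170 + 26 = minute 196.
The first take needs all of actor marking (finishes minute 196); blocking (finishes minute 170, plus 10-minute gap → minute 180); rigging (finishes minute 29). That puts its earliest start at minute 196; it finishes at 196 + 25 = minute 221.
All tasks are finished once the last one completes. Finish times: Rigging at 29, The lighting setup at 85, Blocking at 170, Actor marking at 196, The final polish at 215, The first take at 221. The latest is minute 221.

221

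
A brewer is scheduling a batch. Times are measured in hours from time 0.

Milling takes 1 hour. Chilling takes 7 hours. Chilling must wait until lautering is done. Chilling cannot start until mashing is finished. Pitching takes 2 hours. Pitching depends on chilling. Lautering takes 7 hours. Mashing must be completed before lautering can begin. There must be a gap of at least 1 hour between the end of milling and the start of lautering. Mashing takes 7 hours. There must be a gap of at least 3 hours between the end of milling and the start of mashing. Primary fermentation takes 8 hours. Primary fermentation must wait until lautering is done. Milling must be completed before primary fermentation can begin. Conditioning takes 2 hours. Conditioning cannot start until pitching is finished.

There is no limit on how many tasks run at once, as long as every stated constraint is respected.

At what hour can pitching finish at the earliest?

Milling can start immediately at hour 0; it finishes at hour 1.
Mashing waits on milling (finishes hour 1, plus 3-hour gap → hour 4), so it starts at hour 4 and finishes at 4 + 7 = hour 11.
Lautering has to wait for mashing (finishes hour 11); milling (finishes hour 1, plus 1-hour gap → hour 2). The latest of these is hour 11, so lautering runs hour 11 to 11 + 7 = hour 18.
Chilling has to wait for lautering (finishes hour 18); mashing (finishes hour 11). The latest of these is hour 18, so chilling runs hour 18 to 18 + 7 = hour 25.
Pitching waits on chilling (finishes hour 25), so it starts at hour 25 and finishes at 25 + 2 = hour 27.

27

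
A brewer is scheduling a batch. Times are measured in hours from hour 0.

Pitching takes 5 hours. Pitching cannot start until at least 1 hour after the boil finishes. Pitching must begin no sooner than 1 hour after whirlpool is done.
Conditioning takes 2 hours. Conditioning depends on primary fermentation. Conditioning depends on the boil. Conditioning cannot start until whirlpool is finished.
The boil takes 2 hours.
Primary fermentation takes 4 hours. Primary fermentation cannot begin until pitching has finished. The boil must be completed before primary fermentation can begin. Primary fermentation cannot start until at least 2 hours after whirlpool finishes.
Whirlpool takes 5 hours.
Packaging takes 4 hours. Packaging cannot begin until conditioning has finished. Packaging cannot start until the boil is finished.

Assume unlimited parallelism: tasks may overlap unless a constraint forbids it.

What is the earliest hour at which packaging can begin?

17

Whirlpool has no prerequisites, so it starts at hour 0 and finishes at hour 5.
The boil has no prerequisites, so it starts at hour 0 and finishes at hour 2.
Pitching has to wait for the boil (finishes hour 2, plus 1-hour gap → hour 3); whirlpool (finishes hour 5, plus 1-hour gap → hour 6). The latest of these is hour 6, so pitching runs hour 6 to 6 + 5 = hour 11.
Primary fermentation needs all of pitching (finishes hour 11); the boil (finishes hour 2); whirlpool (finishes hour 5, plus 2-hour gap → hour 7). That puts its earliest start at hour 11; it finishes at 11 + 4 = hour 15.
Conditioning has to wait for primary fermentation (finishes hour 15); the boil (finishes hour 2); whirlpool (finishes hour 5). The latest of these is hour 15, so conditioning runs hour 15 to 15 + 2 = hour 17.
Packaging waits on conditioning (finishes hour 17); the boil (finishes hour 2). The latest of these is hour 17, which is the earliest packaging can start.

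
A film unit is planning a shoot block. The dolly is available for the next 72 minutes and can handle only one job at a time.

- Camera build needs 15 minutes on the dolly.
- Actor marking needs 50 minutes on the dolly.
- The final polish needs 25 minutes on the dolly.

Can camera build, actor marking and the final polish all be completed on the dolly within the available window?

No

Running back to back, the jobs need 15 + 50 + 25 = 90 minutes on the dolly.
Since 90 > 72, they cannot all fit.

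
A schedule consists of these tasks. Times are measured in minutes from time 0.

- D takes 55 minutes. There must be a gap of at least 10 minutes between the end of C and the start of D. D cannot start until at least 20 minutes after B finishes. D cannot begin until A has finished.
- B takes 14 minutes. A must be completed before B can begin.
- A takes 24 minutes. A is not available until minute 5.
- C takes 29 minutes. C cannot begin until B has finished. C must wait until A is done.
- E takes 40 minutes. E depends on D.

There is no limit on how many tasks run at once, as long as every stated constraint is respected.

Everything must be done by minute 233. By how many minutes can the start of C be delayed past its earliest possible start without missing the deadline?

56

A waits on its own release at minute 5, so it starts at minute 5 and finishes at 5 + 24 = minute 29.
B cannot begin until A (finishes minute 29). It runs from minute 29 to 29 + 14 = minute 43.
For C: B (finishes minute 43); A (finishes minute 29). Taking the maximum gives a start of minute 43, and it finishes at 43 + 29 = minute 72.

Working backward from the deadline:
E has no dependents, so it just needs to finish by minute 233. Starting by 233 − 40 = minute 193 achieves that.
D has to be done before E (must start by minute 193). That means finishing by minute 193, i.e. starting by 193 − 55 = minute 138.
C must finish before D (must start by minute 138, minus 10-minute gap → minute 128). With a 29-minute duration, C must start by 128 − 29 = minute 99.
So C can start as early as minute 43 and as late as minute 99, giving 99 − 43 = 56 minutes of slack.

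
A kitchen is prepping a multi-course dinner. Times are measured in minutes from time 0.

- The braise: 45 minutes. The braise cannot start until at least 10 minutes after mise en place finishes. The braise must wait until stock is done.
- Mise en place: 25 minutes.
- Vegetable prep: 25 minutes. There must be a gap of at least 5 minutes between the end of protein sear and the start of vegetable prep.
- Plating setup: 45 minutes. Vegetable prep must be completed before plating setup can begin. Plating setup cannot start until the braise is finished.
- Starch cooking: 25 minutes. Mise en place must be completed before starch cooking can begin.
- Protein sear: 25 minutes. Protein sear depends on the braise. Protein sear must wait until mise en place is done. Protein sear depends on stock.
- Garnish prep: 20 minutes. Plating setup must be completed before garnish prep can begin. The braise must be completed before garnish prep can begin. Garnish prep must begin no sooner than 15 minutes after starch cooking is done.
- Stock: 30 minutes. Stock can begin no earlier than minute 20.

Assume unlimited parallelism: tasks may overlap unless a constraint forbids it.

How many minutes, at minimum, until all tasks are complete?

Stock waits on its own release at minute 20, so it starts at minute 20 and finishes at 20 + 30 = minute 50.
Mise en place has no prerequisites, so it starts at minute 0 and finishes at minute 25.
Starch cooking waits on mise en place (finishes minute 25), so it starts at minute 25 and finishes at 25 + 25 = minute 50.
The braise cannot start until mise en place (finishes minute 25, plus 10-minute gap → minute 35); stock (finishes minute 50). The controlling bound is minute 50, so the braise finishes at 50 + 45 = minute 95.
For protein sear: the braise (finishes minute 95); mise en place (finishes minute 25); stock (finishes minute 50). Taking the maximum gives a start of minute 95, and it finishes at 95 + 25 = minute 120.
Vegetable prep cannot begin until protein sear (finishes minute 120, plus 5-minute gap → minute 125). It runs from minute 125 to 125 + 25 = minute 150.
Plating setup cannot start until vegetable prep (finishes minute 150); the braise (finishes minute 95). The controlling bound is minute 150, so plating setup finishes at 150 + 45 = minute 195.
Garnish prep needs all of plating setup (finishes minute 195); the braise (finishes minute 95); starch cooking (finishes minute 50, plus 15-minute gap → minute 65). That puts its earliest start at minute 195; it finishes at 195 + 20 = minute 215.
All tasks are finished once the last one completes. Finish times: Mise en place at 25, Stock at 50, The braise at 95, Protein sear at 120, Vegetable prep at 150, Starch cooking at 50, Plating setup at 195, Garnish prep at 215. The latest is minute 215.

215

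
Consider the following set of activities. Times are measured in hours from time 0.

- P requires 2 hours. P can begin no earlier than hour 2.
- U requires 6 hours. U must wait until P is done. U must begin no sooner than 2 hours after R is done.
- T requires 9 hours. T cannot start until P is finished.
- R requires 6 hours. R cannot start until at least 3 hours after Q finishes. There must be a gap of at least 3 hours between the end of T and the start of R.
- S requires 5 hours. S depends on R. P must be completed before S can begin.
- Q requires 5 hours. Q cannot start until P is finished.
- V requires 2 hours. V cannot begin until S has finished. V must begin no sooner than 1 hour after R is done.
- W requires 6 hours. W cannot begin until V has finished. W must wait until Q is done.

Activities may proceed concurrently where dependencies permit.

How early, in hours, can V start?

P waits on its own release at hour 2, so it starts at hour 2 and finishes at 2 + 2 = hour 4.
T waits on P (finishes hour 4), so it starts at hour 4 and finishes at 4 + 9 = hour 13.
After P (finishes hour 4), Q can start at hour 4 and finishes at hour 9.
R cannot start until Q (finishes hour 9, plus 3-hour gap → hour 12); T (finishes hour 13, plus 3-hour gap → hour 16). The controlling bound is hour 16, so R finishes at 16 + 6 = hour 22.
S has to wait for R (finishes hour 22); P (finishes hour 4). The latest of these is hour 22, so S runs hour 22 to 22 + 5 = hour 27.
V waits on S (finishes hour 27); R (finishes hour 22, plus 1-hour gap → hour 23). The latest of these is hour 27, which is the earliest V can start.

27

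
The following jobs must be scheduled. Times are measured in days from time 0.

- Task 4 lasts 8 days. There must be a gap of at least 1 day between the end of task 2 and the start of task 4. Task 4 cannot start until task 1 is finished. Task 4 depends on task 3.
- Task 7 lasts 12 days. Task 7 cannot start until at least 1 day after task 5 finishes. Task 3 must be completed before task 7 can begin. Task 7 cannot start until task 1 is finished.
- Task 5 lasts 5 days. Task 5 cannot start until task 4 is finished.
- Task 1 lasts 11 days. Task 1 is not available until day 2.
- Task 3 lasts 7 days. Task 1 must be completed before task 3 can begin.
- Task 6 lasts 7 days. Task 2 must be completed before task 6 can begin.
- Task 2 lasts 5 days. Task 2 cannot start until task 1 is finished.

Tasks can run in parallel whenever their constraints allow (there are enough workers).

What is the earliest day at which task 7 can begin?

Task 1 cannot begin until its own release at day 2. It runs from day 2 to 2 + 11 = day 13.
Task 3 cannot begin until task 1 (finishes day 13). It runs from day 13 to 13 + 7 = day 20.
After task 1 (finishes day 13), task 2 can start at day 13 and finishes at day 18.
Task 4 has to wait for task 2 (finishes day 18, plus 1-day gap → day 19); task 1 (finishes day 13); task 3 (finishes day 20). The latest of these is day 20, so task 4 runs day 20 to 20 + 8 = day 28.
After task 4 (finishes day 28), task 5 can start at day 28 and finishes at day 33.
Task 7 waits on task 5 (finishes day 33, plus 1-day gap → day 34); task 3 (finishes day 20); task 1 (finishes day 13). The latest of these is day 34, which is the earliest task 7 can start.

34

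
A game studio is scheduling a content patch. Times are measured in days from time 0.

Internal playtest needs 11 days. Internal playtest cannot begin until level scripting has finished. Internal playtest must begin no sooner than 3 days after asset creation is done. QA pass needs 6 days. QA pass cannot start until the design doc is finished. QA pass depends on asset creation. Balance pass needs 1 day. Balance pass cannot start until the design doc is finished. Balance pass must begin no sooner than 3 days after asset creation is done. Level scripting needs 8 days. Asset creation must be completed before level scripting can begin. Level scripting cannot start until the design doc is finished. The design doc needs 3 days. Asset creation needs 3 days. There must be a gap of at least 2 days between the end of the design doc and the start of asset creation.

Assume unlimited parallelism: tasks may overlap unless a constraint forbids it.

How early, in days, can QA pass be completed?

14

Nothing blocks the design doc, so it runs from day 0 to day 3.
Asset creation cannot begin until the design doc (finishes day 3, plus 2-day gap → day 5). It runs from day 5 to 5 + 3 = day 8.
For QA pass: the design doc (finishes day 3); asset creation (finishes day 8). Taking the maximum gives a start of day 8, and it finishes at 8 + 6 = day 14.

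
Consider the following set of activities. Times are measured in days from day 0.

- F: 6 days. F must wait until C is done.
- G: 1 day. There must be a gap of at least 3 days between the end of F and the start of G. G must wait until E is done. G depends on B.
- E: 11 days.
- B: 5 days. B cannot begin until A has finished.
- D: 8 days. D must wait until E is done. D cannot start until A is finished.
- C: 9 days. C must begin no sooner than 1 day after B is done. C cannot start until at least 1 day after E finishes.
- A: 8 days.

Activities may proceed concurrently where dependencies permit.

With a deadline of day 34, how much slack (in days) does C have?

E has no prerequisites, so it starts at day 0 and finishes at day 11.
Nothing blocks A, so it runs from day 0 to day 8.
After A (finishes day 8), B can start at day 8 and finishes at day 13.
For C: B (finishes day 13, plus 1-day gap → day 14); E (finishes day 11, plus 1-day gap → day 12). Taking the maximum gives a start of day 14, and it finishes at 14 + 9 = day 23.

Working backward from the deadline:
Nothing follows G; the deadline of day 34 is its only limit. It must start by 34 − 1 = day 33.
Since G (must start by day 33, minus 3-day gap → day 30) depends on it, F must finish by day 30. Backing off its 6-day duration gives a latest start of day 24.
C must finish before F (must start by day 24). With a 9-day duration, C must start by 24 − 9 = day 15.
So C can start as early as day 14 and as late as day 15, giving 15 − 14 = 1 day of slack.

1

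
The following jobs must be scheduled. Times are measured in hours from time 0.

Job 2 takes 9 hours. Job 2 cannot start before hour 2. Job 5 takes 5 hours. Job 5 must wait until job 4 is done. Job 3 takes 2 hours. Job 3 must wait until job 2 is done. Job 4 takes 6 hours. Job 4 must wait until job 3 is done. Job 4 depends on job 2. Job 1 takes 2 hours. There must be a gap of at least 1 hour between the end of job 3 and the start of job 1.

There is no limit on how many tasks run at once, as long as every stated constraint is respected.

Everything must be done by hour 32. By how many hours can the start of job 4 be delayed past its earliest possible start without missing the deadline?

Job 2 cannot begin until its own release at hour 2. It runs from hour 2 to 2 + 9 = hour 11.
After job 2 (finishes hour 11), job 3 can start at hour 11 and finishes at hour 13.
Job 4 cannot start until job 3 (finishes hour 13); job 2 (finishes hour 11). The controlling bound is hour 13, so job 4 finishes at 13 + 6 = hour 19.

Working backward from the deadline:
Job 5 must finish by hour 32; it takes 5 hours, so it must start by 32 − 5 = hour 27.
Job 4 has to be done before job 5 (must start by hour 27). That means finishing by hour 27, i.e. starting by 27 − 6 = hour 21.
So job 4 can start as early as hour 13 and as late as hour 21, giving 21 − 13 = 8 hours of slack.

8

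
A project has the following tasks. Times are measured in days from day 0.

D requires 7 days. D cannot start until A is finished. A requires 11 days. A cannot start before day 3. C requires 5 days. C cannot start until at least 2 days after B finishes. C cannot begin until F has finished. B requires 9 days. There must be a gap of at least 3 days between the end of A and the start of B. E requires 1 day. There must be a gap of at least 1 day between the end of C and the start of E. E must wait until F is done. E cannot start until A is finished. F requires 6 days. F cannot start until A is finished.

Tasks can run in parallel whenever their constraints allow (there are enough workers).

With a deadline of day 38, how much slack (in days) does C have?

3

After its own release at day 3, A can start at day 3 and finishes at day 14.
After A (finishes day 14), F can start at day 14 and finishes at day 20.
B waits on A (finishes day 14, plus 3-day gap → day 17), so it starts at day 17 and finishes at 17 + 9 = day 26.
For C: B (finishes day 26, plus 2-day gap → day 28); F (finishes day 20). Taking the maximum gives a start of day 28, and it finishes at 28 + 5 = day 33.

Working backward from the deadline:
E has no dependents, so it just needs to finish by day 38. Starting by 38 − 1 = day 37 achieves that.
C has to be done before E (must start by day 37, minus 1-day gap → day 36). That means finishing by day 36, i.e. starting by 36 − 5 = day 31.
So C can start as early as day 28 and as late as day 31, giving 31 − 28 = 3 days of slack.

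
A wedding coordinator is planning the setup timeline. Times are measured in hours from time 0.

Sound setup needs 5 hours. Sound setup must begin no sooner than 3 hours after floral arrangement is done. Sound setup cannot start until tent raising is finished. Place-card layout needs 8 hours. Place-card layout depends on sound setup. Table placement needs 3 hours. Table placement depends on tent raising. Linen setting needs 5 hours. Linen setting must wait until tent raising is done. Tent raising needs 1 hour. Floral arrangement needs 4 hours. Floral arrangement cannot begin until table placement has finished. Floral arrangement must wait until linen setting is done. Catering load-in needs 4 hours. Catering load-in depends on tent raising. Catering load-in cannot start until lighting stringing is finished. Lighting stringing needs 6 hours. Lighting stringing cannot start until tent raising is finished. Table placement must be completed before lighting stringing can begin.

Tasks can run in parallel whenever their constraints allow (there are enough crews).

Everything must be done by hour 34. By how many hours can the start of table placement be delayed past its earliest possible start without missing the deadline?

Tent raising can start immediately at hour 0; it finishes at hour 1.
Table placement cannot begin until tent raising (finishes hour 1). It runs from hour 1 to 1 + 3 = hour 4.

Working backward from the deadline:
Nothing follows place-card layout; the deadline of hour 34 is its only limit. It must start by 34 − 8 = hour 26.
Sound setup feeds into place-card layout (must start by hour 26); so sound setup must finish by hour 26 and therefore start by hour 21.
Floral arrangement has to be done before sound setup (must start by hour 21, minus 3-hour gap → hour 18). That means finishing by hour 18, i.e. starting by 18 − 4 = hour 14.
Nothing follows catering load-in; the deadline of hour 34 is its only limit. It must start by 34 − 4 = hour 30.
Lighting stringing feeds into catering load-in (must start by hour 30); so lighting stringing must finish by hour 30 and therefore start by hour 24.
Table placement has several dependents: floral arrangement (must start by hour 14); lighting stringing (must start by hour 24). The earliest of those limits is hour 14, so table placement must start by 14 − 3 = hour 11.
So table placement can start as early as hour 1 and as late as hour 11, giving 11 − 1 = 10 hours of slack.

10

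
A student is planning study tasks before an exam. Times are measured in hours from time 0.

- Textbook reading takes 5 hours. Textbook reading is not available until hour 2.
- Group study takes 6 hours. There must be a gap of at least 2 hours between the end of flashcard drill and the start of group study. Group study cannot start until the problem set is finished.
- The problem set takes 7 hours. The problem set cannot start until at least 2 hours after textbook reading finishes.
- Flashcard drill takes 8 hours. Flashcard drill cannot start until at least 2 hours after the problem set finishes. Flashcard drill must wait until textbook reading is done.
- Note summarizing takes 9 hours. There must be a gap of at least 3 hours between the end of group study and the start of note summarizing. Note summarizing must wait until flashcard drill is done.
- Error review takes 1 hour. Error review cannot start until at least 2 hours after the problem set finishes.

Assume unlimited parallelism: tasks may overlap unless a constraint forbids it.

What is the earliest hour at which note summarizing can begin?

Textbook reading cannot begin until its own release at hour 2. It runs from hour 2 to 2 + 5 = hour 7.
After textbook reading (finishes hour 7, plus 2-hour gap → hour 9), the problem set can start at hour 9 and finishes at hour 16.
Flashcard drill has to wait for the problem set (finishes hour 16, plus 2-hour gap → hour 18); textbook reading (finishes hour 7). The latest of these is hour 18, so flashcard drill runs hour 18 to 18 + 8 = hour 26.
Group study needs all of flashcard drill (finishes hour 26, plus 2-hour gap → hour 28); the problem set (finishes hour 16). That puts its earliest start at hour 28; it finishes at 28 + 6 = hour 34.
Note summarizing waits on group study (finishes hour 34, plus 3-hour gap → hour 37); flashcard drill (finishes hour 26). The latest of these is hour 37, which is the earliest note summarizing can start.

37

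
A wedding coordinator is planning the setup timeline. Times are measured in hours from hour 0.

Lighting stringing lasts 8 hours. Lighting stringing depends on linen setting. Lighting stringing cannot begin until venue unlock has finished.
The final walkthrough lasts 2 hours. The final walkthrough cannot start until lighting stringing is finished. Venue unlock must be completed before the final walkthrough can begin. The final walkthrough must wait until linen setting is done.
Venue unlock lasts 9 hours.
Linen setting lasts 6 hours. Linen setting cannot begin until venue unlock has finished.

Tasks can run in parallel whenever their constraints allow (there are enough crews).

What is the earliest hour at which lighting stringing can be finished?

Venue unlock has no prerequisites, so it starts at hour 0 and finishes at hour 9.
Linen setting cannot begin until venue unlock (finishes hour 9). It runs from hour 9 to 9 + 6 = hour 15.
For lighting stringing: linen setting (finishes hour 15); venue unlock (finishes hour 9). Taking the maximum gives a start of hour 15, and it finishes at 15 + 8 = hour 23.

23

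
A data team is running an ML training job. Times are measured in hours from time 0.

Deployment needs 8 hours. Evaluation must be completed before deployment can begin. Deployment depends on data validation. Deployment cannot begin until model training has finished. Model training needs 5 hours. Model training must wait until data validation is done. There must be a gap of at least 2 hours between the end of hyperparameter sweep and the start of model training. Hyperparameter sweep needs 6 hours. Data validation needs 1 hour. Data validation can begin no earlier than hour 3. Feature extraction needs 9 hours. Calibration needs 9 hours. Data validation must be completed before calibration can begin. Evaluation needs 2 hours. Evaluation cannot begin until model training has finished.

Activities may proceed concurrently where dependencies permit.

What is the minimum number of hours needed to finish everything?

23

Nothing blocks hyperparameter sweep, so it runs from hour 0 to hour 6.
Nothing blocks feature extraction, so it runs from hour 0 to hour 9.
Data validation waits on its own release at hour 3, so it starts at hour 3 and finishes at 3 + 1 = hour 4.
After data validation (finishes hour 4), calibration can start at hour 4 and finishes at hour 13.
Model training has to wait for data validation (finishes hour 4); hyperparameter sweep (finishes hour 6, plus 2-hour gap → hour 8). The latest of these is hour 8, so model training runs hour 8 to 8 + 5 = hour 13.
Evaluation cannot begin until model training (finishes hour 13). It runs from hour 13 to 13 + 2 = hour 15.
Deployment needs all of evaluation (finishes hour 15); data validation (finishes hour 4); model training (finishes hour 13). That puts its earliest start at hour 15; it finishes at 15 + 8 = hour 23.
All tasks are finished once the last one completes. Finish times: Data validation at 4, Feature extraction at 9, Hyperparameter sweep at 6, Model training at 13, Evaluation at 15, Calibration at 13, Deployment at 23. The latest is hour 23.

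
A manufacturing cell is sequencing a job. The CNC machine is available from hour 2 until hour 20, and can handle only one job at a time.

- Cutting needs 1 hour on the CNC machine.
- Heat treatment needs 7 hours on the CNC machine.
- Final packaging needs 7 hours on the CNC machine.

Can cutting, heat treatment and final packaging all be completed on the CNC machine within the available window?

Yes

The CNC machine window is 20 − 2 = 18 hours.
Running back to back, the jobs need 1 + 7 + 7 = 15 hours on the CNC machine.
Since 15 ≤ 18, they fit within the window.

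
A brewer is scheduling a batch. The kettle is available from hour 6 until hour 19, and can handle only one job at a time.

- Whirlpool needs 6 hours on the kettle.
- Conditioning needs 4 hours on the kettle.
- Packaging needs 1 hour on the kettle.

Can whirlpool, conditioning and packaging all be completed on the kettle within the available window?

The kettle window is 19 − 6 = 13 hours.
Running back to back, the jobs need 6 + 4 + 1 = 11 hours on the kettle.
Since 11 ≤ 13, they fit within the window.

Yes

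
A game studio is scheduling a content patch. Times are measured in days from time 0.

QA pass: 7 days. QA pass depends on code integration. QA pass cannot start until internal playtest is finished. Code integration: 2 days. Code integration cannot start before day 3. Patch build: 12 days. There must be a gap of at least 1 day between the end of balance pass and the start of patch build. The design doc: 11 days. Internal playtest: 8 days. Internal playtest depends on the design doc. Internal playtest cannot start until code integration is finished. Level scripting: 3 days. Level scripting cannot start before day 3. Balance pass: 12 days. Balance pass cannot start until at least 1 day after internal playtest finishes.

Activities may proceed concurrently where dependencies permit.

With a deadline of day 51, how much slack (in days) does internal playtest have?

6

After its own release at day 3, code integration can start at day 3 and finishes at day 5.
Nothing blocks the design doc, so it runs from day 0 to day 11.
For internal playtest: the design doc (finishes day 11); code integration (finishes day 5). Taking the maximum gives a start of day 11, and it finishes at 11 + 8 = day 19.

Working backward from the deadline:
Nothing follows patch build; the deadline of day 51 is its only limit. It must start by 51 − 12 = day 39.
Balance pass feeds into patch build (must start by day 39, minus 1-day gap → day 38); so balance pass must finish by day 38 and therefore start by day 26.
QA pass must finish by day 51; it takes 7 days, so it must start by 51 − 7 = day 44.
For internal playtest: balance pass (must start by day 26, minus 1-day gap → day 25); QA pass (must start by day 44). The most restrictive is day 25; with an 8-day duration, internal playtest must start by day 17.
So internal playtest can start as early as day 11 and as late as day 17, giving 17 − 11 = 6 days of slack.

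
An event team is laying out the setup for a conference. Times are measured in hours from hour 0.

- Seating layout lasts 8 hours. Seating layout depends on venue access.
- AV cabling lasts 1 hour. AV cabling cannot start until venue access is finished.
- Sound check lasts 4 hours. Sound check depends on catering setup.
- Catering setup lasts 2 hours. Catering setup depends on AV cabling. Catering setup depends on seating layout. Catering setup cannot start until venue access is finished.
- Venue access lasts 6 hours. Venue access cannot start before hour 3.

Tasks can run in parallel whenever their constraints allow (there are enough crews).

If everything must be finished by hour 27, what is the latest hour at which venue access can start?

7

Nothing follows sound check; the deadline of hour 27 is its only limit. It must start by 27 − 4 = hour 23.
Catering setup must finish before sound check (must start by hour 23). With a 2-hour duration, catering setup must start by 23 − 2 = hour 21.
AV cabling must finish before catering setup (must start by hour 21). With a 1-hour duration, AV cabling must start by 21 − 1 = hour 20.
Seating layout must finish before catering setup (must start by hour 21). With an 8-hour duration, seating layout must start by 21 − 8 = hour 13.
For venue access: AV cabling (must start by hour 20); seating layout (must start by hour 13); catering setup (must start by hour 21). The most restrictive is hour 13; with a 6-hour duration, venue access must start by hour 7.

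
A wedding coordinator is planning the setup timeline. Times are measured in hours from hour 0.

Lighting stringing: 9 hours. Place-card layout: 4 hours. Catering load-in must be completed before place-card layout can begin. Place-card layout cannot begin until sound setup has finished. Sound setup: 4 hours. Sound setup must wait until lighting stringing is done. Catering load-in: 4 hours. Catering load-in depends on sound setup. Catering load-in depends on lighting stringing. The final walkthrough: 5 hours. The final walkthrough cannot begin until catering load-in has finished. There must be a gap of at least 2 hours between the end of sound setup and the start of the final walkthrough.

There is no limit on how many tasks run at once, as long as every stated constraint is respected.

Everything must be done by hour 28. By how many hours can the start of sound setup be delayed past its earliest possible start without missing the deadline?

6

Lighting stringing has no prerequisites, so it starts at hour 0 and finishes at hour 9.
Sound setup waits on lighting stringing (finishes hour 9), so it starts at hour 9 and finishes at 9 + 4 = hour 13.

Working backward from the deadline:
Place-card layout has no dependents, so it just needs to finish by hour 28. Starting by 28 − 4 = hour 24 achieves that.
The final walkthrough has no dependents, so it just needs to finish by hour 28. Starting by 28 − 5 = hour 23 achieves that.
Catering load-in feeds place-card layout (must start by hour 24); the final walkthrough (must start by hour 23). Taking the minimum, catering load-in must finish by hour 23 and start by 23 − 4 = hour 19.
Sound setup must finish in time for catering load-in (must start by hour 19); place-card layout (must start by hour 24); the final walkthrough (must start by hour 23, minus 2-hour gap → hour 21). The tightest is hour 19, so sound setup must start by 19 − 4 = hour 15.
So sound setup can start as early as hour 9 and as late as hour 15, giving 15 − 9 = 6 hours of slack.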